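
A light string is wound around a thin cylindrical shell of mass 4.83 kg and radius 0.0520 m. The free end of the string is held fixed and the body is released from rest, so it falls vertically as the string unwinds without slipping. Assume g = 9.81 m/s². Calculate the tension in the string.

Translation: Mg − T = Ma. Rotation about the center: TR = Iα with I = MR².
With a = αR: T = (I/R²)a = M a, so Mg = (1 + 1.000)Ma.
a = g/(1 + 1.000) = 9.81/2.000 = 4.905 m/s².
T = 1.000·M·a = (1.000)(4.83)(4.905) = 23.69 N.

T ≈ 23.7 N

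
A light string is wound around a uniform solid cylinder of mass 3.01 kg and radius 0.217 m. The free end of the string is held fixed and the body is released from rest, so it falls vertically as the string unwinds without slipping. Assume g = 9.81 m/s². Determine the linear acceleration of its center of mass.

Translation: Mg − T = Ma. Rotation about the center: TR = Iα with I = ½MR².
With a = αR: T = (I/R²)a = (1/2)M a, so Mg = (1 + 0.5000)Ma.
a = g/(1 + 0.5000) = 9.81/1.500 = 6.540 m/s².

a ≈ 6.54 m/s²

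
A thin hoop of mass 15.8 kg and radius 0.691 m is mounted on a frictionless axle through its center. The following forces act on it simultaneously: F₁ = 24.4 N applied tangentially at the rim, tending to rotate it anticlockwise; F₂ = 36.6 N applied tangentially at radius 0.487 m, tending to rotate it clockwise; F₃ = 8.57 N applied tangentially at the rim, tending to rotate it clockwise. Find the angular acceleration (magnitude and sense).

α ≈ 0.913 rad/s², clockwise

I = MR² = (15.8)(0.691)² = 7.544 kg·m².
Taking anticlockwise as positive: τ₁ = +(24.4)(0.691) = +16.86 N·m; τ₂ = −(36.6)(0.487) = −17.82 N·m; τ₃ = −(8.57)(0.691) = −5.922 N·m.
Net torque τ = -6.886 N·m.
α = τ/I = -6.886/7.544 = -0.9127 rad/s².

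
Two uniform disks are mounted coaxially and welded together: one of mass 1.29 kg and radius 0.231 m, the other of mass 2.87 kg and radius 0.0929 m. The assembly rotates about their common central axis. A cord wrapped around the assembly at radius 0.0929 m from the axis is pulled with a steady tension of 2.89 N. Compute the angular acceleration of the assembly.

α ≈ 5.74 rad/s²

I = ½M₁R₁² + ½M₂R₂² = ½(1.29)(0.231)² + ½(2.87)(0.0929)² = 0.04680 kg·m².
τ = F r = (2.89)(0.0929) = 0.2685 N·m.
α = τ/I = 0.2685/0.04680 = 5.736 rad/s².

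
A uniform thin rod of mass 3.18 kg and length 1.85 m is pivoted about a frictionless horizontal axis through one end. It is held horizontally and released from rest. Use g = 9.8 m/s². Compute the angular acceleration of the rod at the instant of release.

α ≈ 7.95 rad/s²

About the pivot, I = (1/3)ML² = (1/3)(3.18)(1.85)² = 3.628 kg·m².
The weight acts at the center, a distance L/2 = 0.9250 m from the pivot; τ = Mg(L/2) = 28.83 N·m.
α = τ/I = 28.83/3.628 = 7.946 rad/s².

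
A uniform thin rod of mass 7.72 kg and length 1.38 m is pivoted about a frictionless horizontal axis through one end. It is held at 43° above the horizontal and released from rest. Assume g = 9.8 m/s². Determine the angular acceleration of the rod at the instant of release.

α ≈ 7.79 rad/s²

About the pivot, I = (1/3)ML² = (1/3)(7.72)(1.38)² = 4.901 kg·m².
The weight acts at the center, a distance L/2 = 0.6900 m from the pivot; τ = Mg(L/2) cos 43° = 38.18 N·m.
α = τ/I = 38.18/4.901 = 7.791 rad/s².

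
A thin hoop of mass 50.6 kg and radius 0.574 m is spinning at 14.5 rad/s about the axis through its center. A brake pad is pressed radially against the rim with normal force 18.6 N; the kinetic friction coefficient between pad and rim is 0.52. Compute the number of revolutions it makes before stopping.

I = MR² = (50.6)(0.574)² = 16.67 kg·m².
Friction force f = μN = (0.52)(18.6) = 9.672 N at the rim; torque magnitude τ = fR = 5.552 N·m, opposing ω.
|α| = τ/I = 5.552/16.67 = 0.3330 rad/s² (deceleration).
ω² = ω₀² − 2|α|θ with ω = 0 ⇒ θ = ω₀²/(2|α|) = 315.7 rad = 50.24 rev.

≈ 50.2 revolutions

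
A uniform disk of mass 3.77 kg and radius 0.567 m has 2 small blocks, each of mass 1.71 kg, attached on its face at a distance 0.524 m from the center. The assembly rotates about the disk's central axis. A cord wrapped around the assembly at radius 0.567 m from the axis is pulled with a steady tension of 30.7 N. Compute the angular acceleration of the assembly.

α ≈ 11.3 rad/s²

I_disk = ½MR² = ½(3.77)(0.567)² = 0.6060 kg·m².
I_blocks = 2·m·r² = 2(1.71)(0.524)² = 0.9390 kg·m².
Total I = 1.545 kg·m².
τ = F r = (30.7)(0.567) = 17.41 N·m.
α = τ/I = 17.41/1.545 = 11.27 rad/s².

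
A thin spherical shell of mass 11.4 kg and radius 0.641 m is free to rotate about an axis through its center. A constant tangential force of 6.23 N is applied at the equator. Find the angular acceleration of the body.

I = (2/3)MR² = (2/3)(11.4)(0.641)² = 3.123 kg·m².
τ = F R = (6.23)(0.641) = 3.993 N·m.
From τ = Iα: α = 3.993/3.123 = 1.279 rad/s².

α ≈ 1.28 rad/s²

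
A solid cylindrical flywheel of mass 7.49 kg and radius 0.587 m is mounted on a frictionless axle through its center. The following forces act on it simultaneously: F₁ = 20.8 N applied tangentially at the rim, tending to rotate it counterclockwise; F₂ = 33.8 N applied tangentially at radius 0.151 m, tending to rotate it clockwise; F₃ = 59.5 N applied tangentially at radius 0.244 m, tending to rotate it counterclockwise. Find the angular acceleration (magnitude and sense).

α ≈ 16.8 rad/s², counterclockwise

I = ½MR² = (1/2)(7.49)(0.587)² = 1.290 kg·m².
Taking counterclockwise as positive: τ₁ = +(20.8)(0.587) = +12.21 N·m; τ₂ = −(33.8)(0.151) = −5.104 N·m; τ₃ = +(59.5)(0.244) = +14.52 N·m.
Net torque τ = 21.62 N·m.
α = τ/I = 21.62/1.290 = 16.76 rad/s².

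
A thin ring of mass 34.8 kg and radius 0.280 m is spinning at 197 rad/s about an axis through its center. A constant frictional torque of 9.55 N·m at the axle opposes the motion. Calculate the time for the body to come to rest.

I = MR² = (34.8)(0.280)² = 2.728 kg·m².
The net torque has magnitude 9.55 N·m, opposing ω.
|α| = τ/I = 9.550/2.728 = 3.500 rad/s² (deceleration).
0 = ω₀ − |α|t ⇒ t = ω₀/|α| = 197/3.500 = 56.28 s.

t ≈ 56.3 s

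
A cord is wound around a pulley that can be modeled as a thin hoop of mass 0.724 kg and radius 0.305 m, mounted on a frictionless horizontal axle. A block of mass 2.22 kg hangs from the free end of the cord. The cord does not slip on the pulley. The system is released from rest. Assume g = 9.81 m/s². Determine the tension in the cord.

I = MR² = (0.724)(0.305)² = 0.06735 kg·m².
Block: mg − T = ma. Pulley: TR = Iα. No-slip: a = αR, so T = (I/R²)a = 0.7240·a.
Then mg = (m + 0.7240)a, so a = (2.22)(9.81)/(2.22 + 0.7240) = 7.397 m/s².
T = 0.7240·a = 5.356 N.

T ≈ 5.36 N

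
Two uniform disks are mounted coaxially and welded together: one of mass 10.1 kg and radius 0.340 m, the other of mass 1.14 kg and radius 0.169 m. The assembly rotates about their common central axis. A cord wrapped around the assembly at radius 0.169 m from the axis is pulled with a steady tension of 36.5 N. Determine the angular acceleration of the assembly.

I = ½M₁R₁² + ½M₂R₂² = ½(10.1)(0.340)² + ½(1.14)(0.169)² = 0.6001 kg·m².
τ = F r = (36.5)(0.169) = 6.169 N·m.
α = τ/I = 6.169/0.6001 = 10.28 rad/s².

α ≈ 10.3 rad/s²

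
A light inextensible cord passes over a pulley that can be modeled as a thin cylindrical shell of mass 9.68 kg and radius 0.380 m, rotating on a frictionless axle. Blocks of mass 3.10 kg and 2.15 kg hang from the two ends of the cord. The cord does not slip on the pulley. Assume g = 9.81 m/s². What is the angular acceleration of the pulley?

I = MR² = (9.68)(0.380)² = 1.398 kg·m².
Heavier block: m₁g − T₁ = m₁a. Lighter block: T₂ − m₂g = m₂a.
Pulley: (T₁ − T₂)R = Iα = I(a/R), so T₁ − T₂ = (I/R²)a = 1·M_p a = 9.680·a.
Adding the three: (m₁ − m₂)g = (m₁ + m₂ + 9.680)a, so a = (3.10 − 2.15)(9.81)/(3.10 + 2.15 + 9.680) = 0.6242 m/s².
α = a/R = 0.6242/0.380 = 1.643 rad/s².

α ≈ 1.64 rad/s²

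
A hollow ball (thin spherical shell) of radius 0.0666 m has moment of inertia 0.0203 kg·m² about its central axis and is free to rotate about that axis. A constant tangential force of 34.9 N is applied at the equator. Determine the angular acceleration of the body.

α ≈ 114 rad/s²

τ = F R = (34.9)(0.0666) = 2.324 N·m.
From τ = Iα: α = 2.324/0.02030 = 114.5 rad/s².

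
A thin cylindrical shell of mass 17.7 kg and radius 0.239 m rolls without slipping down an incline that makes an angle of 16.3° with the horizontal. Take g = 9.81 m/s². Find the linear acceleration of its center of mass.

a ≈ 1.38 m/s²

Translation along the incline: Mg sinθ − f = Ma.
Rotation about the center: fR = Iα with I = MR². No-slip gives a = αR, so f = (I/R²)a = M a.
Substituting: Mg sinθ = (1 + 1.000)Ma, so a = g sinθ/(1 + 1.000) = (9.81) sin 16.3° / 2.000 = 1.377 m/s².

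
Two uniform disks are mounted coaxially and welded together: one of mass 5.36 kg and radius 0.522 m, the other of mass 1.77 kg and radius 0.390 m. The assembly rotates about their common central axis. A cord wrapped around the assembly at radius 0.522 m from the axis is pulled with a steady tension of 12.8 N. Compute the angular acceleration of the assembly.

α ≈ 7.73 rad/s²

I = ½M₁R₁² + ½M₂R₂² = ½(5.36)(0.522)² + ½(1.77)(0.390)² = 0.8649 kg·m².
τ = F r = (12.8)(0.522) = 6.682 N·m.
α = τ/I = 6.682/0.8649 = 7.726 rad/s².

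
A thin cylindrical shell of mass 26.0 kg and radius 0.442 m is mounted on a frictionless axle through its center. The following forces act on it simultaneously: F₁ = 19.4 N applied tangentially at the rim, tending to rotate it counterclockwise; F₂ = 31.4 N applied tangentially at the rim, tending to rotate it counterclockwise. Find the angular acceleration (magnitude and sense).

α ≈ 4.42 rad/s², counterclockwise

I = MR² = (26.0)(0.442)² = 5.079 kg·m².
Taking counterclockwise as positive: τ₁ = +(19.4)(0.442) = +8.575 N·m; τ₂ = +(31.4)(0.442) = +13.88 N·m.
Net torque τ = 22.45 N·m.
α = τ/I = 22.45/5.079 = 4.420 rad/s².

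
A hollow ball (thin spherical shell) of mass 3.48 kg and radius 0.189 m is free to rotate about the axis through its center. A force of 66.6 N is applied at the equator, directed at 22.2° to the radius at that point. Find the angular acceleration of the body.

I = (2/3)MR² = (2/3)(3.48)(0.189)² = 0.08287 kg·m².
Only the tangential component produces torque: τ = F R sinθ = (66.6)(0.189) sin 22.2° = 4.756 N·m.
Newton's second law for rotation, τ = Iα, gives α = τ/I = 4.756/0.08287 = 57.39 rad/s².

α ≈ 57.4 rad/s²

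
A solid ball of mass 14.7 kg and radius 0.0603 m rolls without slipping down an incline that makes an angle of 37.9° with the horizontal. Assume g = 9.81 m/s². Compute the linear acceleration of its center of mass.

a ≈ 4.30 m/s²

Translation along the incline: Mg sinθ − f = Ma.
Rotation about the center: fR = Iα with I = (2/5)MR². No-slip gives a = αR, so f = (I/R²)a = (2/5)M a.
Substituting: Mg sinθ = (1 + 0.4000)Ma, so a = g sinθ/(1 + 0.4000) = (9.81) sin 37.9° / 1.400 = 4.304 m/s².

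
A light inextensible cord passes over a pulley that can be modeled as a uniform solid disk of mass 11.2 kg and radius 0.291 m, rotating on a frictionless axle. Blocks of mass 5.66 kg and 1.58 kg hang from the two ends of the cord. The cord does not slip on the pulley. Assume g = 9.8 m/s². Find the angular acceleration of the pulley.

I = ½MR² = (1/2)(11.2)(0.291)² = 0.4742 kg·m².
Heavier block: m₁g − T₁ = m₁a. Lighter block: T₂ − m₂g = m₂a.
Pulley: (T₁ − T₂)R = Iα = I(a/R), so T₁ − T₂ = (I/R²)a = (1/2)M_p a = 5.600·a.
Adding the three: (m₁ − m₂)g = (m₁ + m₂ + 5.600)a, so a = (5.66 − 1.58)(9.8)/(5.66 + 1.58 + 5.600) = 3.114 m/s².
α = a/R = 3.114/0.291 = 10.70 rad/s².

α ≈ 10.7 rad/s²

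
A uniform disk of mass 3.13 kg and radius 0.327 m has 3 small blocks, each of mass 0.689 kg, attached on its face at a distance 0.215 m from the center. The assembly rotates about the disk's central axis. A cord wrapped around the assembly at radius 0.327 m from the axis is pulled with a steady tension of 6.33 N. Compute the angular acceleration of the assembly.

α ≈ 7.87 rad/s²

I_disk = ½MR² = ½(3.13)(0.327)² = 0.1673 kg·m².
I_blocks = 3·m·r² = 3(0.689)(0.215)² = 0.09555 kg·m².
Total I = 0.2629 kg·m².
τ = F r = (6.33)(0.327) = 2.070 N·m.
α = τ/I = 2.070/0.2629 = 7.874 rad/s².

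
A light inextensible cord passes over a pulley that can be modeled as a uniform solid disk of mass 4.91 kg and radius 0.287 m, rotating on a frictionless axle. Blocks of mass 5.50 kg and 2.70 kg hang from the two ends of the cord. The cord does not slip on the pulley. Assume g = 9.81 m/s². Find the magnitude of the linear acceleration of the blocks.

a ≈ 2.58 m/s²

I = ½MR² = (1/2)(4.91)(0.287)² = 0.2022 kg·m².
Heavier block: m₁g − T₁ = m₁a. Lighter block: T₂ − m₂g = m₂a.
Pulley: (T₁ − T₂)R = Iα = I(a/R), so T₁ − T₂ = (I/R²)a = (1/2)M_p a = 2.455·a.
Adding the three: (m₁ − m₂)g = (m₁ + m₂ + 2.455)a, so a = (5.50 − 2.70)(9.81)/(5.50 + 2.70 + 2.455) = 2.578 m/s².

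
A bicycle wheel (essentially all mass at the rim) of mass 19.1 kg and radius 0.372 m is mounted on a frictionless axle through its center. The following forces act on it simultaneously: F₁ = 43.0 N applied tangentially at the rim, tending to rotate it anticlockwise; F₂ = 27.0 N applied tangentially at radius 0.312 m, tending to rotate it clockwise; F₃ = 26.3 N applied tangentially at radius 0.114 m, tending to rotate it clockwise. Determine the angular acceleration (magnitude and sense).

α ≈ 1.73 rad/s², anticlockwise

I = MR² = (19.1)(0.372)² = 2.643 kg·m².
Taking anticlockwise as positive: τ₁ = +(43.0)(0.372) = +16.00 N·m; τ₂ = −(27.0)(0.312) = −8.424 N·m; τ₃ = −(26.3)(0.114) = −2.998 N·m.
Net torque τ = 4.574 N·m.
α = τ/I = 4.574/2.643 = 1.730 rad/s².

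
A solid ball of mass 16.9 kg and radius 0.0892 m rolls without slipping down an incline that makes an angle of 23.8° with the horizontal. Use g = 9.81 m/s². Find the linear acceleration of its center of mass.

a ≈ 2.83 m/s²

Translation along the incline: Mg sinθ − f = Ma.
Rotation about the center: fR = Iα with I = (2/5)MR². No-slip gives a = αR, so f = (I/R²)a = (2/5)M a.
Substituting: Mg sinθ = (1 + 0.4000)Ma, so a = g sinθ/(1 + 0.4000) = (9.81) sin 23.8° / 1.400 = 2.828 m/s².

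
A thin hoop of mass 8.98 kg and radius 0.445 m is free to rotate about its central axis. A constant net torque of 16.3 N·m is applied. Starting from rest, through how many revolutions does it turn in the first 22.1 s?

≈ 356 revolutions

I = MR² = (8.98)(0.445)² = 1.778 kg·m².
α = τ/I = 16.3/1.778 = 9.166 rad/s².
θ = ½αt² = ½(9.166)(22.1)² = 2238 rad.
Revolutions = θ/(2π) = 356.3.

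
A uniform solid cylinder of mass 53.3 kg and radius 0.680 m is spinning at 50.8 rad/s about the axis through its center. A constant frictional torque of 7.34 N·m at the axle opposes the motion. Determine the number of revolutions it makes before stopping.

≈ 345 revolutions

I = ½MR² = (1/2)(53.3)(0.680)² = 12.32 kg·m².
The net torque has magnitude 7.34 N·m, opposing ω.
|α| = τ/I = 7.340/12.32 = 0.5956 rad/s² (deceleration).
ω² = ω₀² − 2|α|θ with ω = 0 ⇒ θ = ω₀²/(2|α|) = 2166 rad = 344.8 rev.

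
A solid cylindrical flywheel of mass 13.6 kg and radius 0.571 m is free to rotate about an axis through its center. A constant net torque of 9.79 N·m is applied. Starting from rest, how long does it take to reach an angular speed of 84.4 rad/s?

I = ½MR² = (1/2)(13.6)(0.571)² = 2.217 kg·m².
α = τ/I = 9.79/2.217 = 4.416 rad/s².
ω = αt ⇒ t = ω/α = 84.4/4.416 = 19.11 s.

t ≈ 19.1 s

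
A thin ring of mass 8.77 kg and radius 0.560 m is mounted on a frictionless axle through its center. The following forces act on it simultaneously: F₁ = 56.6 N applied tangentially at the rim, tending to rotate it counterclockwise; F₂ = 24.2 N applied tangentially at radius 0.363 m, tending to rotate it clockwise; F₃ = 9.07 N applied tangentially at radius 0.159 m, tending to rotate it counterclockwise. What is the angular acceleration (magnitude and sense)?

I = MR² = (8.77)(0.560)² = 2.750 kg·m².
Taking counterclockwise as positive: τ₁ = +(56.6)(0.560) = +31.70 N·m; τ₂ = −(24.2)(0.363) = −8.785 N·m; τ₃ = +(9.07)(0.159) = +1.442 N·m.
Net torque τ = 24.35 N·m.
α = τ/I = 24.35/2.750 = 8.855 rad/s².

α ≈ 8.85 rad/s², counterclockwise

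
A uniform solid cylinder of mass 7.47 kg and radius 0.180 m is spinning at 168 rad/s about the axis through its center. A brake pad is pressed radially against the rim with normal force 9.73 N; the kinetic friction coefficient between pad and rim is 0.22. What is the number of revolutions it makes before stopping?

≈ 705 revolutions

I = ½MR² = (1/2)(7.47)(0.180)² = 0.1210 kg·m².
Friction force f = μN = (0.22)(9.73) = 2.141 N at the rim; torque magnitude τ = fR = 0.3853 N·m, opposing ω.
|α| = τ/I = 0.3853/0.1210 = 3.184 rad/s² (deceleration).
ω² = ω₀² − 2|α|θ with ω = 0 ⇒ θ = ω₀²/(2|α|) = 4432 rad = 705.4 rev.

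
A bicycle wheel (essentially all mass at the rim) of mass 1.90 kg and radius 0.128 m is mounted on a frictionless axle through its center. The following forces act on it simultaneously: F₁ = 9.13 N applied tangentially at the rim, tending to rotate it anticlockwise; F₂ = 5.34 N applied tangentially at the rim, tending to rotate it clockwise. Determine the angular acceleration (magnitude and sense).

α ≈ 15.6 rad/s², anticlockwise

I = MR² = (1.90)(0.128)² = 0.03113 kg·m².
Taking anticlockwise as positive: τ₁ = +(9.13)(0.128) = +1.169 N·m; τ₂ = −(5.34)(0.128) = −0.6835 N·m.
Net torque τ = 0.4851 N·m.
α = τ/I = 0.4851/0.03113 = 15.58 rad/s².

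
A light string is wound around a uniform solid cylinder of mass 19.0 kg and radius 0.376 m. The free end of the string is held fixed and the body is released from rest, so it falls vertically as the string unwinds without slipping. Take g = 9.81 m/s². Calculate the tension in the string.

T ≈ 62.1 N

Translation: Mg − T = Ma. Rotation about the center: TR = Iα with I = ½MR².
With a = αR: T = (I/R²)a = (1/2)M a, so Mg = (1 + 0.5000)Ma.
a = g/(1 + 0.5000) = 9.81/1.500 = 6.540 m/s².
T = 0.5000·M·a = (0.5000)(19.0)(6.540) = 62.13 N.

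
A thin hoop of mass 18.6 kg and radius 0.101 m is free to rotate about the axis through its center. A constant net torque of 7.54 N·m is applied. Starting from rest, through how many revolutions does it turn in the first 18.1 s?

I = MR² = (18.6)(0.101)² = 0.1897 kg·m².
α = τ/I = 7.54/0.1897 = 39.74 rad/s².
θ = ½αt² = ½(39.74)(18.1)² = 6509 rad.
Revolutions = θ/(2π) = 1036.

≈ 1040 revolutions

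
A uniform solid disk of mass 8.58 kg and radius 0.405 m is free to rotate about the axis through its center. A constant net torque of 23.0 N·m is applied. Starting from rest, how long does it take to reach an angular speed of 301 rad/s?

I = ½MR² = (1/2)(8.58)(0.405)² = 0.7037 kg·m².
α = τ/I = 23.0/0.7037 = 32.69 rad/s².
ω = αt ⇒ t = ω/α = 301/32.69 = 9.209 s.

t ≈ 9.21 s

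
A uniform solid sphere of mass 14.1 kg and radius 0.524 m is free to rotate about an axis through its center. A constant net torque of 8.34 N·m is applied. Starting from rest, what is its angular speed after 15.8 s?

ω ≈ 85.1 rad/s

I = (2/5)MR² = (2/5)(14.1)(0.524)² = 1.549 kg·m².
α = τ/I = 8.34/1.549 = 5.385 rad/s².
ω = ω₀ + αt = 0 + (5.385)(15.8) = 85.09 rad/s.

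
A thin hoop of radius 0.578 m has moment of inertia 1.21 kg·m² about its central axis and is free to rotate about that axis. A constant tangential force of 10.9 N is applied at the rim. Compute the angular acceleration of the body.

α ≈ 5.21 rad/s²

τ = F R = (10.9)(0.578) = 6.300 N·m.
From τ = Iα: α = 6.300/1.210 = 5.207 rad/s².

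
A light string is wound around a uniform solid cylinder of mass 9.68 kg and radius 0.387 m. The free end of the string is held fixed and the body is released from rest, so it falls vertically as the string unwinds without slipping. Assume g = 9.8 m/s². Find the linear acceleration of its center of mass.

Translation: Mg − T = Ma. Rotation about the center: TR = Iα with I = ½MR².
With a = αR: T = (I/R²)a = (1/2)M a, so Mg = (1 + 0.5000)Ma.
a = g/(1 + 0.5000) = 9.8/1.500 = 6.533 m/s².

a ≈ 6.53 m/s²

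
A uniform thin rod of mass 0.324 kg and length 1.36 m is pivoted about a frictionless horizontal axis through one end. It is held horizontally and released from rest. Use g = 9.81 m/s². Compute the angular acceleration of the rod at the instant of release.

α ≈ 10.8 rad/s²

About the pivot, I = (1/3)ML² = (1/3)(0.324)(1.36)² = 0.1998 kg·m².
The weight acts at the center, a distance L/2 = 0.6800 m from the pivot; τ = Mg(L/2) = 2.161 N·m.
α = τ/I = 2.161/0.1998 = 10.82 rad/s².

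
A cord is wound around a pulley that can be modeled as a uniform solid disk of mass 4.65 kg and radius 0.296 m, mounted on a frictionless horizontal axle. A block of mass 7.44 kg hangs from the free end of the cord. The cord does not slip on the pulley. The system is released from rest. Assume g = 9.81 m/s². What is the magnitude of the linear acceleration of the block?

a ≈ 7.47 m/s²

I = ½MR² = (1/2)(4.65)(0.296)² = 0.2037 kg·m².
Block: mg − T = ma. Pulley: TR = Iα. No-slip: a = αR, so T = (I/R²)a = 2.325·a.
Then mg = (m + 2.325)a, so a = (7.44)(9.81)/(7.44 + 2.325) = 7.474 m/s².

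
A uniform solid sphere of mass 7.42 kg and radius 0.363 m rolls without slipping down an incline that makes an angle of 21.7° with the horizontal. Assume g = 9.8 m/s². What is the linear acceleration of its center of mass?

Translation along the incline: Mg sinθ − f = Ma.
Rotation about the center: fR = Iα with I = (2/5)MR². No-slip gives a = αR, so f = (I/R²)a = (2/5)M a.
Substituting: Mg sinθ = (1 + 0.4000)Ma, so a = g sinθ/(1 + 0.4000) = (9.8) sin 21.7° / 1.400 = 2.588 m/s².

a ≈ 2.59 m/s²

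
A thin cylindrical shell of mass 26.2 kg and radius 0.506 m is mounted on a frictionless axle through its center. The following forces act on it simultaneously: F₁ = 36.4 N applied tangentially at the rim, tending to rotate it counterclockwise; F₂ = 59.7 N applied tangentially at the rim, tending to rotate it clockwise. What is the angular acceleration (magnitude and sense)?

I = MR² = (26.2)(0.506)² = 6.708 kg·m².
Taking counterclockwise as positive: τ₁ = +(36.4)(0.506) = +18.42 N·m; τ₂ = −(59.7)(0.506) = −30.21 N·m.
Net torque τ = -11.79 N·m.
α = τ/I = -11.79/6.708 = -1.758 rad/s².

α ≈ 1.76 rad/s², clockwise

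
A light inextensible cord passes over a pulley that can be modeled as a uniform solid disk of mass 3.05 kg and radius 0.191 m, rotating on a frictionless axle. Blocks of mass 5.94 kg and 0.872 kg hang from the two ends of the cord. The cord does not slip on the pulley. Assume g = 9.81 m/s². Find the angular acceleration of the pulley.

α ≈ 31.2 rad/s²

I = ½MR² = (1/2)(3.05)(0.191)² = 0.05563 kg·m².
Heavier block: m₁g − T₁ = m₁a. Lighter block: T₂ − m₂g = m₂a.
Pulley: (T₁ − T₂)R = Iα = I(a/R), so T₁ − T₂ = (I/R²)a = (1/2)M_p a = 1.525·a.
Adding the three: (m₁ − m₂)g = (m₁ + m₂ + 1.525)a, so a = (5.94 − 0.872)(9.81)/(5.94 + 0.872 + 1.525) = 5.963 m/s².
α = a/R = 5.963/0.191 = 31.22 rad/s².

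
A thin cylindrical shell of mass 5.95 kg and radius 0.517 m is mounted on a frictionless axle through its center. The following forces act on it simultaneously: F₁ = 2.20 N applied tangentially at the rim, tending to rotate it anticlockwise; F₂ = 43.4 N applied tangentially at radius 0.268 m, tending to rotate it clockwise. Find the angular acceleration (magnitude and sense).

α ≈ 6.60 rad/s², clockwise

I = MR² = (5.95)(0.517)² = 1.590 kg·m².
Taking anticlockwise as positive: τ₁ = +(2.20)(0.517) = +1.137 N·m; τ₂ = −(43.4)(0.268) = −11.63 N·m.
Net torque τ = -10.49 N·m.
α = τ/I = -10.49/1.590 = -6.598 rad/s².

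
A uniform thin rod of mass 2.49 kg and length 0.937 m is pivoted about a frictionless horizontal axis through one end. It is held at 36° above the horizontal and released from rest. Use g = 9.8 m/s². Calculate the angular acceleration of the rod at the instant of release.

α ≈ 12.7 rad/s²

About the pivot, I = (1/3)ML² = (1/3)(2.49)(0.937)² = 0.7287 kg·m².
The weight acts at the center, a distance L/2 = 0.4685 m from the pivot; τ = Mg(L/2) cos 36° = 9.249 N·m.
α = τ/I = 9.249/0.7287 = 12.69 rad/s².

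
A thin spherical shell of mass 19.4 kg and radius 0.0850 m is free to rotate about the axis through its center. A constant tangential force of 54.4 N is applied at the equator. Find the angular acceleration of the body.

I = (2/3)MR² = (2/3)(19.4)(0.0850)² = 0.09344 kg·m².
τ = F R = (54.4)(0.0850) = 4.624 N·m.
From τ = Iα: α = 4.624/0.09344 = 49.48 rad/s².

α ≈ 49.5 rad/s²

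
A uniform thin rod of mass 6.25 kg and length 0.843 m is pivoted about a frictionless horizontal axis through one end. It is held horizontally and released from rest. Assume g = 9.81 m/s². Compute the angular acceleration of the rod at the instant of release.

About the pivot, I = (1/3)ML² = (1/3)(6.25)(0.843)² = 1.481 kg·m².
The weight acts at the center, a distance L/2 = 0.4215 m from the pivot; τ = Mg(L/2) = 25.84 N·m.
α = τ/I = 25.84/1.481 = 17.46 rad/s².

α ≈ 17.5 rad/s²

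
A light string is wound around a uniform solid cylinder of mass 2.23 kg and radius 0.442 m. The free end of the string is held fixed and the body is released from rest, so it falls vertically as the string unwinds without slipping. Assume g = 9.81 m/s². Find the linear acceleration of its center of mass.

a ≈ 6.54 m/s²

Translation: Mg − T = Ma. Rotation about the center: TR = Iα with I = ½MR².
With a = αR: T = (I/R²)a = (1/2)M a, so Mg = (1 + 0.5000)Ma.
a = g/(1 + 0.5000) = 9.81/1.500 = 6.540 m/s².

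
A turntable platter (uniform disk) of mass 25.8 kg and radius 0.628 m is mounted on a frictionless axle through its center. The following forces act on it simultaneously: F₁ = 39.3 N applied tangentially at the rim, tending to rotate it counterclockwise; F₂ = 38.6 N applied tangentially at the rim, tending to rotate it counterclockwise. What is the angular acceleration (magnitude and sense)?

I = ½MR² = (1/2)(25.8)(0.628)² = 5.088 kg·m².
Taking counterclockwise as positive: τ₁ = +(39.3)(0.628) = +24.68 N·m; τ₂ = +(38.6)(0.628) = +24.24 N·m.
Net torque τ = 48.92 N·m.
α = τ/I = 48.92/5.088 = 9.616 rad/s².

α ≈ 9.62 rad/s², counterclockwise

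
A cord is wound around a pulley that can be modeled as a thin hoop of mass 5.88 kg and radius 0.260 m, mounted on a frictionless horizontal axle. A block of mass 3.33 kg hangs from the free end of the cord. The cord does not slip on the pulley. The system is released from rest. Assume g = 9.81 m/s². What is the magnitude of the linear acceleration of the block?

a ≈ 3.55 m/s²

I = MR² = (5.88)(0.260)² = 0.3975 kg·m².
Block: mg − T = ma. Pulley: TR = Iα. No-slip: a = αR, so T = (I/R²)a = 5.880·a.
Then mg = (m + 5.880)a, so a = (3.33)(9.81)/(3.33 + 5.880) = 3.547 m/s².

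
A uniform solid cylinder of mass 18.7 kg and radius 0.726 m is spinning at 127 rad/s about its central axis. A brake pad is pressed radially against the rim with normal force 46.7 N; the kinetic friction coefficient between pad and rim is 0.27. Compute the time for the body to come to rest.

I = ½MR² = (1/2)(18.7)(0.726)² = 4.928 kg·m².
Friction force f = μN = (0.27)(46.7) = 12.61 N at the rim; torque magnitude τ = fR = 9.154 N·m, opposing ω.
|α| = τ/I = 9.154/4.928 = 1.858 rad/s² (deceleration).
0 = ω₀ − |α|t ⇒ t = ω₀/|α| = 127/1.858 = 68.37 s.

t ≈ 68.4 s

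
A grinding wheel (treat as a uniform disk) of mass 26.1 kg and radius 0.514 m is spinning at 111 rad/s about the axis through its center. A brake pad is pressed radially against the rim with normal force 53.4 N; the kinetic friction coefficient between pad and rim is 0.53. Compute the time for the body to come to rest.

I = ½MR² = (1/2)(26.1)(0.514)² = 3.448 kg·m².
Friction force f = μN = (0.53)(53.4) = 28.30 N at the rim; torque magnitude τ = fR = 14.55 N·m, opposing ω.
|α| = τ/I = 14.55/3.448 = 4.219 rad/s² (deceleration).
0 = ω₀ − |α|t ⇒ t = ω₀/|α| = 111/4.219 = 26.31 s.

t ≈ 26.3 s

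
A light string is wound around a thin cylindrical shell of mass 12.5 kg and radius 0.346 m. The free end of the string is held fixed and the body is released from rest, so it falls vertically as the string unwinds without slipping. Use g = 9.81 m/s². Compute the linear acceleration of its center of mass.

a ≈ 4.91 m/s²

Translation: Mg − T = Ma. Rotation about the center: TR = Iα with I = MR².
With a = αR: T = (I/R²)a = M a, so Mg = (1 + 1.000)Ma.
a = g/(1 + 1.000) = 9.81/2.000 = 4.905 m/s².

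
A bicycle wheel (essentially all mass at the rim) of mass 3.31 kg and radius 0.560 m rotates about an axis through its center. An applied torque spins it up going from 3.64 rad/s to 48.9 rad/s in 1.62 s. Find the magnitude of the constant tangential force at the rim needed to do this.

I = MR² = (3.31)(0.560)² = 1.038 kg·m².
α = Δω/Δt = (48.9 − 3.64)/1.62 = 27.94 rad/s².
The required torque is τ = Iα = (1.038)(27.94) = 29.00 N·m.
A tangential force at the rim gives τ = FR, so F = τ/R = 29.00/0.560 = 51.79 N.

F ≈ 51.8 N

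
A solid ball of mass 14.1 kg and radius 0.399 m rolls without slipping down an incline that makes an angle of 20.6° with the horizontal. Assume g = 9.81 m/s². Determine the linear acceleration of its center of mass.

a ≈ 2.47 m/s²

Translation along the incline: Mg sinθ − f = Ma.
Rotation about the center: fR = Iα with I = (2/5)MR². No-slip gives a = αR, so f = (I/R²)a = (2/5)M a.
Substituting: Mg sinθ = (1 + 0.4000)Ma, so a = g sinθ/(1 + 0.4000) = (9.81) sin 20.6° / 1.400 = 2.465 m/s².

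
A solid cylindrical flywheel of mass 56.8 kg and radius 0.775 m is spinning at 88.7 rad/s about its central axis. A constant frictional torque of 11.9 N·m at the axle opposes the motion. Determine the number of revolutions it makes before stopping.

I = ½MR² = (1/2)(56.8)(0.775)² = 17.06 kg·m².
The net torque has magnitude 11.9 N·m, opposing ω.
|α| = τ/I = 11.90/17.06 = 0.6976 rad/s² (deceleration).
ω² = ω₀² − 2|α|θ with ω = 0 ⇒ θ = ω₀²/(2|α|) = 5639 rad = 897.5 rev.

≈ 897 revolutions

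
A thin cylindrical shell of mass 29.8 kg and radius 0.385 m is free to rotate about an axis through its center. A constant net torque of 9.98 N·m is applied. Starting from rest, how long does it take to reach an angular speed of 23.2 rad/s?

I = MR² = (29.8)(0.385)² = 4.417 kg·m².
α = τ/I = 9.98/4.417 = 2.259 rad/s².
ω = αt ⇒ t = ω/α = 23.2/2.259 = 10.27 s.

t ≈ 10.3 s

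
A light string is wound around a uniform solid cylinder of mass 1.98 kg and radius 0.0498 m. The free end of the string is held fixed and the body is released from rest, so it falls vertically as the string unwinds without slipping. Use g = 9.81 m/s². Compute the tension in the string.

Translation: Mg − T = Ma. Rotation about the center: TR = Iα with I = ½MR².
With a = αR: T = (I/R²)a = (1/2)M a, so Mg = (1 + 0.5000)Ma.
a = g/(1 + 0.5000) = 9.81/1.500 = 6.540 m/s².
T = 0.5000·M·a = (0.5000)(1.98)(6.540) = 6.475 N.

T ≈ 6.47 N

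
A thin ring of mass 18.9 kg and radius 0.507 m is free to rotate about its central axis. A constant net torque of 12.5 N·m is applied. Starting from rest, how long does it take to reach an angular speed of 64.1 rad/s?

t ≈ 24.9 s

I = MR² = (18.9)(0.507)² = 4.858 kg·m².
α = τ/I = 12.5/4.858 = 2.573 rad/s².
ω = αt ⇒ t = ω/α = 64.1/2.573 = 24.91 s.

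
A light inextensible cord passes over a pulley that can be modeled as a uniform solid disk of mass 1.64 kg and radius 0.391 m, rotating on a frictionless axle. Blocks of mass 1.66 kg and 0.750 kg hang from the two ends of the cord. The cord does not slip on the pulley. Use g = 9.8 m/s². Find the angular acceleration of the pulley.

I = ½MR² = (1/2)(1.64)(0.391)² = 0.1254 kg·m².
Heavier block: m₁g − T₁ = m₁a. Lighter block: T₂ − m₂g = m₂a.
Pulley: (T₁ − T₂)R = Iα = I(a/R), so T₁ − T₂ = (I/R²)a = (1/2)M_p a = 0.8200·a.
Adding the three: (m₁ − m₂)g = (m₁ + m₂ + 0.8200)a, so a = (1.66 − 0.750)(9.8)/(1.66 + 0.750 + 0.8200) = 2.761 m/s².
α = a/R = 2.761/0.391 = 7.061 rad/s².

α ≈ 7.06 rad/s²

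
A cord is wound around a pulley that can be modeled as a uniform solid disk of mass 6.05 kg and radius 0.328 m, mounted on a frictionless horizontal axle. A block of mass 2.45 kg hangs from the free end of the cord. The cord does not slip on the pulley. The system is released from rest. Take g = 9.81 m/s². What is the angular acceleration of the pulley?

I = ½MR² = (1/2)(6.05)(0.328)² = 0.3254 kg·m².
Block: mg − T = ma. Pulley: TR = Iα. No-slip: a = αR, so T = (I/R²)a = 3.025·a.
Then mg = (m + 3.025)a, so a = (2.45)(9.81)/(2.45 + 3.025) = 4.390 m/s².
α = a/R = 4.390/0.328 = 13.38 rad/s².

α ≈ 13.4 rad/s²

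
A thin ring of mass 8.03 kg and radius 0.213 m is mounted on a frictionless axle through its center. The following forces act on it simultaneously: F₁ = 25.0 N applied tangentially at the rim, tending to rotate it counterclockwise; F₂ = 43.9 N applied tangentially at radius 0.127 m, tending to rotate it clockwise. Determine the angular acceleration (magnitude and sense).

I = MR² = (8.03)(0.213)² = 0.3643 kg·m².
Taking counterclockwise as positive: τ₁ = +(25.0)(0.213) = +5.325 N·m; τ₂ = −(43.9)(0.127) = −5.575 N·m.
Net torque τ = -0.2503 N·m.
α = τ/I = -0.2503/0.3643 = -0.6870 rad/s².

α ≈ 0.687 rad/s², clockwise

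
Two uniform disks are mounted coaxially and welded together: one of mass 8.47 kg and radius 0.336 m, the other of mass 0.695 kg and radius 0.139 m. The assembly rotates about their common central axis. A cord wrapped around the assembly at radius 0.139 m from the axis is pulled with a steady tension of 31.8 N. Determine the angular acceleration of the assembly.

I = ½M₁R₁² + ½M₂R₂² = ½(8.47)(0.336)² + ½(0.695)(0.139)² = 0.4848 kg·m².
τ = F r = (31.8)(0.139) = 4.420 N·m.
α = τ/I = 4.420/0.4848 = 9.117 rad/s².

α ≈ 9.12 rad/s²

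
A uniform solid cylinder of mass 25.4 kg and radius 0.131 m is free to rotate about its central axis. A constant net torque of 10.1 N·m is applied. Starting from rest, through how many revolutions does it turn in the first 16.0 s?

≈ 944 revolutions

I = ½MR² = (1/2)(25.4)(0.131)² = 0.2179 kg·m².
α = τ/I = 10.1/0.2179 = 46.34 rad/s².
θ = ½αt² = ½(46.34)(16.0)² = 5932 rad.
Revolutions = θ/(2π) = 944.1.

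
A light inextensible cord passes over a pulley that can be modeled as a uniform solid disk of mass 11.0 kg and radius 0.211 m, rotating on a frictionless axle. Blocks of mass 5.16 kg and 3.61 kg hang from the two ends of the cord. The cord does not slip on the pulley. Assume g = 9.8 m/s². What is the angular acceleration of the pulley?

α ≈ 5.04 rad/s²

I = ½MR² = (1/2)(11.0)(0.211)² = 0.2449 kg·m².
Heavier block: m₁g − T₁ = m₁a. Lighter block: T₂ − m₂g = m₂a.
Pulley: (T₁ − T₂)R = Iα = I(a/R), so T₁ − T₂ = (I/R²)a = (1/2)M_p a = 5.500·a.
Adding the three: (m₁ − m₂)g = (m₁ + m₂ + 5.500)a, so a = (5.16 − 3.61)(9.8)/(5.16 + 3.61 + 5.500) = 1.064 m/s².
α = a/R = 1.064/0.211 = 5.045 rad/s².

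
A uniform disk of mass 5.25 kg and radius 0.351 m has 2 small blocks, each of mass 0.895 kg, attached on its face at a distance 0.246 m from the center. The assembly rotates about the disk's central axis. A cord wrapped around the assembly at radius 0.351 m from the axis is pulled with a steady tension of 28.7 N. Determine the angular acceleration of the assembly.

I_disk = ½MR² = ½(5.25)(0.351)² = 0.3234 kg·m².
I_blocks = 2·m·r² = 2(0.895)(0.246)² = 0.1083 kg·m².
Total I = 0.4317 kg·m².
τ = F r = (28.7)(0.351) = 10.07 N·m.
α = τ/I = 10.07/0.4317 = 23.33 rad/s².

α ≈ 23.3 rad/s²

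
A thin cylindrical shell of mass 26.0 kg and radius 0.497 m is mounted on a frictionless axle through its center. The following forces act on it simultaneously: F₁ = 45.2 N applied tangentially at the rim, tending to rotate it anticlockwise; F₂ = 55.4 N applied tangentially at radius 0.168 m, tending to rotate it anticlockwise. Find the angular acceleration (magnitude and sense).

I = MR² = (26.0)(0.497)² = 6.422 kg·m².
Taking anticlockwise as positive: τ₁ = +(45.2)(0.497) = +22.46 N·m; τ₂ = +(55.4)(0.168) = +9.307 N·m.
Net torque τ = 31.77 N·m.
α = τ/I = 31.77/6.422 = 4.947 rad/s².

α ≈ 4.95 rad/s², anticlockwise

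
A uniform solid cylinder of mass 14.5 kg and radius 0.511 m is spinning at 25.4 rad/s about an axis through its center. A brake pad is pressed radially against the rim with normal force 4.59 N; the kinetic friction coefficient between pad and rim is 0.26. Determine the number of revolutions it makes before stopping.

≈ 159 revolutions

I = ½MR² = (1/2)(14.5)(0.511)² = 1.893 kg·m².
Friction force f = μN = (0.26)(4.59) = 1.193 N at the rim; torque magnitude τ = fR = 0.6098 N·m, opposing ω.
|α| = τ/I = 0.6098/1.893 = 0.3221 rad/s² (deceleration).
ω² = ω₀² − 2|α|θ with ω = 0 ⇒ θ = ω₀²/(2|α|) = 1001 rad = 159.4 rev.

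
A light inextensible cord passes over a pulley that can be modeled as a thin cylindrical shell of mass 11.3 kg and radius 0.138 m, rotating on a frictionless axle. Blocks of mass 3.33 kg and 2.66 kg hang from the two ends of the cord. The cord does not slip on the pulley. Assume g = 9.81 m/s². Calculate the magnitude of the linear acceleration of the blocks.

a ≈ 0.380 m/s²

I = MR² = (11.3)(0.138)² = 0.2152 kg·m².
Heavier block: m₁g − T₁ = m₁a. Lighter block: T₂ − m₂g = m₂a.
Pulley: (T₁ − T₂)R = Iα = I(a/R), so T₁ − T₂ = (I/R²)a = 1·M_p a = 11.30·a.
Adding the three: (m₁ − m₂)g = (m₁ + m₂ + 11.30)a, so a = (3.33 − 2.66)(9.81)/(3.33 + 2.66 + 11.30) = 0.3801 m/s².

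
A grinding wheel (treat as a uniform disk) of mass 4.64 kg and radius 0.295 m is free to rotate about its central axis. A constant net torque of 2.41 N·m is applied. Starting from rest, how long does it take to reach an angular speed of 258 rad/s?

t ≈ 21.6 s

I = ½MR² = (1/2)(4.64)(0.295)² = 0.2019 kg·m².
α = τ/I = 2.41/0.2019 = 11.94 rad/s².
ω = αt ⇒ t = ω/α = 258/11.94 = 21.61 s.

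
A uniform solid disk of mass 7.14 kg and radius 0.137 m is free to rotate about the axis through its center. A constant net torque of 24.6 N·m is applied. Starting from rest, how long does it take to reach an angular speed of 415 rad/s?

t ≈ 1.13 s

I = ½MR² = (1/2)(7.14)(0.137)² = 0.06701 kg·m².
α = τ/I = 24.6/0.06701 = 367.1 rad/s².
ω = αt ⇒ t = ω/α = 415/367.1 = 1.130 s.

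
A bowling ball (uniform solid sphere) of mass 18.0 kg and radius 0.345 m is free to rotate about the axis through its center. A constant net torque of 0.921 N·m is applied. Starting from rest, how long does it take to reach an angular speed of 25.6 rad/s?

I = (2/5)MR² = (2/5)(18.0)(0.345)² = 0.8570 kg·m².
α = τ/I = 0.921/0.8570 = 1.075 rad/s².
ω = αt ⇒ t = ω/α = 25.6/1.075 = 23.82 s.

t ≈ 23.8 s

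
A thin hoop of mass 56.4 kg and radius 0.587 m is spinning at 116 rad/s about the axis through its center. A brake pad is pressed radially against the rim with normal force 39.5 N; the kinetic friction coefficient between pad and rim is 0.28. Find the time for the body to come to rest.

I = MR² = (56.4)(0.587)² = 19.43 kg·m².
Friction force f = μN = (0.28)(39.5) = 11.06 N at the rim; torque magnitude τ = fR = 6.492 N·m, opposing ω.
|α| = τ/I = 6.492/19.43 = 0.3341 rad/s² (deceleration).
0 = ω₀ − |α|t ⇒ t = ω₀/|α| = 116/0.3341 = 347.2 s.

t ≈ 347 s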